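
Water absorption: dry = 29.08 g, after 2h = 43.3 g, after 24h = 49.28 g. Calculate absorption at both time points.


2h absorption = 48.9%
24h absorption = 69.5%


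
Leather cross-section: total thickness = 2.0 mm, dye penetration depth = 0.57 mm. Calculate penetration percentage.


Penetration% = 0.57 / 2.0 x 100
Penetration = 28.5%


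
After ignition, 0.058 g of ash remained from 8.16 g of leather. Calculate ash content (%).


Ash% = 0.058 / 8.16 x 100
Ash% = 0.71%


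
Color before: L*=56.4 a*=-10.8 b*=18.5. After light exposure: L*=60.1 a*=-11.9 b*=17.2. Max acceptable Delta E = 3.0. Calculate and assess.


dL = 3.7, da = -1.1, db = -1.3
dE = sqrt((3.7)^2 + (-1.1)^2 + (-1.3)^2) = 4.07
Max = 3.0
Passes: No


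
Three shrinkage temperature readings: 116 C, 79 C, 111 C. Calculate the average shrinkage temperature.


Average = (116 + 79 + 111) / 3
Average = 306 / 3 = 102.0 C


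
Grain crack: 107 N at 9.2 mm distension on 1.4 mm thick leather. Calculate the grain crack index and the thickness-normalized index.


Crack index = 107 / 9.2 = 11.6 N/mm
Normalized = 11.6 / 1.4 = 8.3 N/mm per mm


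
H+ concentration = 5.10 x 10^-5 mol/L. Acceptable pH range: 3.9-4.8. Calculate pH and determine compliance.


pH = -log10(5.10 x 10^-5) = 4.29
Range: 3.9 to 4.8
Compliant: Yes


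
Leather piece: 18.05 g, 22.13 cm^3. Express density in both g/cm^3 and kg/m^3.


Density = 18.05 / 22.13 = 0.816 g/cm^3
Convert: 0.816 x 1000 = 816 kg/m^3


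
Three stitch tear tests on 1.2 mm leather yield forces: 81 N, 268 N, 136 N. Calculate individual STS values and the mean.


STS1 = 67.5 N/mm
STS2 = 223.3 N/mm
STS3 = 113.3 N/mm
Mean = 134.7 N/mm


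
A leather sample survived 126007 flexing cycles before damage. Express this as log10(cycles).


5.10


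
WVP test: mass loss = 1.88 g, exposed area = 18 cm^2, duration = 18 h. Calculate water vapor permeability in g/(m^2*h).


WVP = mass_loss / (area x time) x 10000
WVP = 1.88 / (18 x 18) x 10000
WVP = 1.88 / 324 x 10000 = 58.02 g/(m^2*h)


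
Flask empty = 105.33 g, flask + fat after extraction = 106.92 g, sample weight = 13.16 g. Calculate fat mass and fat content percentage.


Fat mass = 106.92 - 105.33 = 1.59 g
Fat% = 1.59 / 13.16 x 100 = 12.1%


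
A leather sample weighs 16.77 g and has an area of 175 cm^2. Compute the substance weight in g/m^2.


Substance weight = mass / area x 10000
SW = 16.77 / 175 x 10000
SW = 958.3 g/m^2


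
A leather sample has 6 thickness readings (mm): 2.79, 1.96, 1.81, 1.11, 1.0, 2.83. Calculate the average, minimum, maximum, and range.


Average = 1.92 mm
Min = 1.0 mm
Max = 2.83 mm
Range = 1.83 mm

Sum = 11.50
Average = 11.50 / 6 = 1.92 mm
Minimum = 1.0 mm
Maximum = 2.83 mm
Range = 2.83 - 1.0 = 1.83 mm


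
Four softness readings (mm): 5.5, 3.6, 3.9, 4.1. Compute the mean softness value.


Sum = 5.5 + 3.6 + 3.9 + 4.1
Mean = 17.1 / 4 = 4.28 mm


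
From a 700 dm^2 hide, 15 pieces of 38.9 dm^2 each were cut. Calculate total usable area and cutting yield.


Usable area = 583.5 dm^2
Yield = 83.4%

Total usable = 15 x 38.9 = 583.5 dm^2
Yield = 583.5 / 700 x 100 = 83.4%


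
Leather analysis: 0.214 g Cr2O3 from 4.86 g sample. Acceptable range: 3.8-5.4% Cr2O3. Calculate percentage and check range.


Cr2O3% = 0.214 / 4.86 x 100 = 4.40%
Acceptable range: 3.8 to 5.4%
Within range: Yes


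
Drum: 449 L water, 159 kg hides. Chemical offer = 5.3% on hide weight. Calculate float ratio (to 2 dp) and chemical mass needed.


Float ratio = 449 / 159 = 2.82
Chemical = 159 x 5.3 / 100 = 8.427 kg


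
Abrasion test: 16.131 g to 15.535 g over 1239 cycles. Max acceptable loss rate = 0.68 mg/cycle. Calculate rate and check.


Rate = 0.481 mg/cycle
Passes: Yes

Loss = 16.131 - 15.535 = 0.596 g
Rate = 0.596 g / 1239 cycles x 1000 = 0.481 mg/cycle
Max = 0.68 mg/cycle
Passes: Yes


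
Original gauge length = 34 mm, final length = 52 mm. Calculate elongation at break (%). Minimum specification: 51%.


Elongation = 52.9%
Meets spec: Yes


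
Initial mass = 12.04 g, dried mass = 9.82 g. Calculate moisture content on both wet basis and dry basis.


Moisture lost = 12.04 - 9.82 = 2.22 g
Wet basis MC = 2.22 / 12.04 x 100 = 18.4%
Dry basis MC = 2.22 / 9.82 x 100 = 22.6%


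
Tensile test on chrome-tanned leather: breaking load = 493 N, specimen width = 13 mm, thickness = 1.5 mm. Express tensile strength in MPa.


Cross-section = 13 x 1.5 = 19.5 mm^2
TS = 493 / 19.5 = 25.28 MPa
(1 N/mm^2 = 1 MPa)


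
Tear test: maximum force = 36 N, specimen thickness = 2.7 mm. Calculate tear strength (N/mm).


Tear strength = force / thickness
Tear = 36 / 2.7 = 13.3 N/mm


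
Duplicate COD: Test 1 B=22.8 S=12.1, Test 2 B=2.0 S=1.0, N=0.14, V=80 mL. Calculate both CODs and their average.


COD1 = 149.8 mg/L
COD2 = 14.0 mg/L
Average = 81.9 mg/L

COD1 = (22.8 - 12.1) x 0.14 x 8000 / 80 = 149.8 mg/L
COD2 = (2.0 - 1.0) x 0.14 x 8000 / 80 = 14.0 mg/L
Average = (149.8 + 14.0) / 2 = 81.9 mg/L


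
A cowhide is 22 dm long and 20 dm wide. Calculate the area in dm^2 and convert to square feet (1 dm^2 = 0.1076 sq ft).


440 dm^2
47.34 sq ft


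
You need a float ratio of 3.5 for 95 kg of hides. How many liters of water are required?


Water = hide weight x target ratio
Water = 95 x 3.5 = 332.5 L


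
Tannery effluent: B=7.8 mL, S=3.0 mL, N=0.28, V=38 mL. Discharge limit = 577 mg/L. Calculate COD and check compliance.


COD = (7.8 - 3.0) x 0.28 x 8000 / 38 = 282.9 mg/L
Limit: 577 mg/L
Compliant: Yes


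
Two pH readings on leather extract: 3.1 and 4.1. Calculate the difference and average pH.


Difference = |3.1 - 4.1| = 1.0
Average = (3.1 + 4.1) / 2 = 3.60


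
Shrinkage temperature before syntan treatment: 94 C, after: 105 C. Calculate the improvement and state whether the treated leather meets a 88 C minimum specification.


Improvement = 105 - 94 = 11 C
Spec check: 105 C >= 88 C? Yes


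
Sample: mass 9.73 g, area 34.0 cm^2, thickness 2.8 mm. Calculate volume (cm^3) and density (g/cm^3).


Volume = 9.520 cm^3
Density = 1.022 g/cm^3


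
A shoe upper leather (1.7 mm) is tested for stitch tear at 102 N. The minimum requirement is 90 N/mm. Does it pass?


STS = 60.0 N/mm
Passes: No


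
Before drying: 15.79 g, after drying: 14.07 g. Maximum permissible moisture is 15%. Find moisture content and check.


MC = (15.79 - 14.07) / 15.79 x 100 = 10.9%
Maximum: 15%
Acceptable: Yes


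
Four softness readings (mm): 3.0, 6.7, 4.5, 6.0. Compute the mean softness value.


Sum = 3.0 + 6.7 + 4.5 + 6.0
Mean = 20.2 / 4 = 5.05 mm


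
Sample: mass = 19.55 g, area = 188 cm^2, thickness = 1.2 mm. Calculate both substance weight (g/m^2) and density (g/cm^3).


SW = 19.55 / 188 x 10000 = 1039.9 g/m^2
Volume = 188 x 1.2 / 10 = 22.56 cm^3
Density = 19.55 / 22.56 = 0.867 g/cm^3


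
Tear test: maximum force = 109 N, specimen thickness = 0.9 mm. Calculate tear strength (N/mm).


Tear strength = force / thickness
Tear = 109 / 0.9 = 121.1 N/mm


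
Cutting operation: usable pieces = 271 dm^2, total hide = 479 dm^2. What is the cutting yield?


Yield = usable / total x 100
Yield = 271 / 479 x 100 = 56.6%


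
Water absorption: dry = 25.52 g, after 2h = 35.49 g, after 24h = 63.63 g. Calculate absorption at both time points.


WA (2h) = (35.49 - 25.52) / 25.52 x 100 = 39.1%
WA (24h) = (63.63 - 25.52) / 25.52 x 100 = 149.3%


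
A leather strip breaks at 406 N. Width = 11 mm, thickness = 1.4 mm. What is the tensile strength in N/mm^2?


26.36 N/mm^2


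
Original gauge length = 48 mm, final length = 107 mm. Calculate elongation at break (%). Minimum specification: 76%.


Elongation = 122.9%
Meets spec: Yes

Extension = 107 - 48 = 59 mm
Elongation = 59 / 48 x 100 = 122.9%
Minimum required: 76%
Meets specification: Yes


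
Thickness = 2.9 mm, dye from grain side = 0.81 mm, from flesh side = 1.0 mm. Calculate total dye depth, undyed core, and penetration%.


Total dyed = 1.81 mm
Undyed core = 1.09 mm
Penetration = 62.4%


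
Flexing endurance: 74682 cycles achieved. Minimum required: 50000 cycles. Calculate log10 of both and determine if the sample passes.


Achieved: log10 = 4.87
Required: log10 = 4.70
Passes: Yes

log10(74682) = 4.87
log10(50000) = 4.70
Passes: Yes


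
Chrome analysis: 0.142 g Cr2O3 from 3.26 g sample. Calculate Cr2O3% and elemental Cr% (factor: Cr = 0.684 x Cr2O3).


Cr2O3% = 0.142 / 3.26 x 100 = 4.36%
Cr% = 4.36 x 0.684 = 2.98%


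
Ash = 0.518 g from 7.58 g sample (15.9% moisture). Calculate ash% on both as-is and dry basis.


As-is ash% = 0.518 / 7.58 x 100 = 6.83%
Dry mass = 7.58 x (100 - 15.9) / 100 = 6.37478 g
Dry-basis ash% = 0.518 / 6.37478 x 100 = 8.13%


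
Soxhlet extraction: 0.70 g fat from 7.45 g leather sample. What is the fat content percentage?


9.4%

Fat content = 0.70 / 7.45 x 100
Fat = 9.4%


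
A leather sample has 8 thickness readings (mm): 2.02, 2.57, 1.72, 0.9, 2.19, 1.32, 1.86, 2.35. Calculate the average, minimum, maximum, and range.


Average = 1.87 mm
Min = 0.9 mm
Max = 2.57 mm
Range = 1.67 mm


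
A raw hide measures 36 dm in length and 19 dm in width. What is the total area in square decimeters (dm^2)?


684 dm^2


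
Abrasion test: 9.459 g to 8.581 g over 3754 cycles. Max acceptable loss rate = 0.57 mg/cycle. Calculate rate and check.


Rate = 0.234 mg/cycle
Passes: Yes

Loss = 9.459 - 8.581 = 0.878 g
Rate = 0.878 g / 3754 cycles x 1000 = 0.234 mg/cycle
Max = 0.57 mg/cycle
Passes: Yes


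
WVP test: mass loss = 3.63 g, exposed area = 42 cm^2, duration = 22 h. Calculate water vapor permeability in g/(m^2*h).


39.29 g/(m^2*h)

WVP = mass_loss / (area x time) x 10000
WVP = 3.63 / (42 x 22) x 10000
WVP = 3.63 / 924 x 10000 = 39.29 g/(m^2*h)


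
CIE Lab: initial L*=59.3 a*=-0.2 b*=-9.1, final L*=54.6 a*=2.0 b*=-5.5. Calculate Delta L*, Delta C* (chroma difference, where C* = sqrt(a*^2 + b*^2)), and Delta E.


Delta L* = 54.6 - 59.3 = -4.7
C1* = sqrt((-0.2)^2 + (-9.1)^2) = 9.102
C2* = sqrt((2.0)^2 + (-5.5)^2) = 5.852
Delta C* = 5.852 - 9.102 = -3.25
Delta E = sqrt((-4.7)^2 + (2.2)^2 + (3.6)^2) = 6.32


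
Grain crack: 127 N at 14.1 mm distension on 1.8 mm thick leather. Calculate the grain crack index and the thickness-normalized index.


Crack index = 127 / 14.1 = 9.0 N/mm
Normalized = 9.0 / 1.8 = 5.0 N/mm per mm


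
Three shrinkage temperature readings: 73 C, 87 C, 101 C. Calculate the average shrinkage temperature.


87.0 C


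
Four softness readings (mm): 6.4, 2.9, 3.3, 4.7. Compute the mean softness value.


Sum = 6.4 + 2.9 + 3.3 + 4.7
Mean = 17.3 / 4 = 4.33 mm


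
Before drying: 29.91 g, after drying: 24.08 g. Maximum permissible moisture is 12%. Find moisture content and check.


Moisture content = 19.5%
Acceptable: No


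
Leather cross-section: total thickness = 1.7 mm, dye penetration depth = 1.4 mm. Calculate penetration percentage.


Penetration% = 1.4 / 1.7 x 100
Penetration = 82.4%


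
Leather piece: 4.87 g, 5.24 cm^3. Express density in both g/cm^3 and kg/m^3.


Density = 4.87 / 5.24 = 0.929 g/cm^3
Convert: 0.929 x 1000 = 929 kg/m^3


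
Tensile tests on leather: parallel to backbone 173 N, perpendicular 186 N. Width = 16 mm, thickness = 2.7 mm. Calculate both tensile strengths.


Parallel = 4.00 N/mm^2
Perpendicular = 4.31 N/mm^2

Area = 16 x 2.7 = 43.2 mm^2
TS (parallel) = 173 / 43.2 = 4.00 N/mm^2
TS (perpendicular) = 186 / 43.2 = 4.31 N/mm^2


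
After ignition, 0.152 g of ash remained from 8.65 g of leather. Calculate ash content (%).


Ash% = 0.152 / 8.65 x 100
Ash% = 1.76%


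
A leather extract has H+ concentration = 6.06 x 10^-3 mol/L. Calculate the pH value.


pH = -log10[H+]
pH = -log10(6.06 x 10^-3) = 2.22


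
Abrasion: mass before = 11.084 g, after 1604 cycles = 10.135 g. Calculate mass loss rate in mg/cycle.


Mass loss = 11.084 - 10.135 = 0.949 g
Rate = 0.949 / 1604 x 1000 = 0.592 mg/cycle


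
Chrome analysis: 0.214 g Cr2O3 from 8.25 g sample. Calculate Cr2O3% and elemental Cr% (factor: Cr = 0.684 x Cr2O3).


Cr2O3% = 0.214 / 8.25 x 100 = 2.59%
Cr% = 2.59 x 0.684 = 1.77%


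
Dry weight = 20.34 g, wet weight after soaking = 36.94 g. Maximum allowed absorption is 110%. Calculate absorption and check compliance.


Absorption = 81.6%
Compliant: Yes

WA = (36.94 - 20.34) / 20.34 x 100 = 81.6%
Maximum allowed: 110%
Compliant: Yes


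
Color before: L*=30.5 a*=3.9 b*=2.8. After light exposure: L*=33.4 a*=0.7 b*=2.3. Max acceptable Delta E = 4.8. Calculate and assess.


dL = 2.9, da = -3.2, db = -0.5
dE = sqrt((2.9)^2 + (-3.2)^2 + (-0.5)^2) = 4.35
Max = 4.8
Passes: Yes


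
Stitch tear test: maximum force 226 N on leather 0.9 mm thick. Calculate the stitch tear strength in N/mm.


Stitch tear strength = force / thickness
STS = 226 / 0.9 = 251.1 N/mm


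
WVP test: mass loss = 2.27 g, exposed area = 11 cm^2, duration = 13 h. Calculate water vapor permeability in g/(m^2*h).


158.74 g/(m^2*h)


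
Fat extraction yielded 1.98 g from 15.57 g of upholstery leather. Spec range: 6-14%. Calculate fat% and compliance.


Fat% = 1.98 / 15.57 x 100 = 12.7%
Spec range: 6-14%
Compliant: Yes


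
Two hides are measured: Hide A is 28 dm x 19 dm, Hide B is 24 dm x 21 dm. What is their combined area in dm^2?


Hide A area = 28 x 19 = 532 dm^2
Hide B area = 24 x 21 = 504 dm^2
Total = 532 + 504 = 1036 dm^2


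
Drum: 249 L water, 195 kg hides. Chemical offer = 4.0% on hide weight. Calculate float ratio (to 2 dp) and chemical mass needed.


Float ratio = 249 / 195 = 1.28
Chemical = 195 x 4.0 / 100 = 7.8 kg


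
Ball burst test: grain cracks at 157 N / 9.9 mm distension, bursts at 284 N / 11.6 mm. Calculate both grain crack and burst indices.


Crack index = 15.9 N/mm
Burst index = 24.5 N/mm


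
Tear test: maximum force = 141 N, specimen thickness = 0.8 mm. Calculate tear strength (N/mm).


Tear strength = force / thickness
Tear = 141 / 0.8 = 176.3 N/mm


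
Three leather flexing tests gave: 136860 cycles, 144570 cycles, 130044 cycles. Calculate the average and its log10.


Average = (136860 + 144570 + 130044) / 3 = 137158 cycles
log10(137158) = 5.14


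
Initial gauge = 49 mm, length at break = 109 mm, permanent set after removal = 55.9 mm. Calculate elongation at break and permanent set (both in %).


Elongation at break = (109 - 49) / 49 x 100 = 122.4%
Permanent set = (55.9 - 49) / 49 x 100 = 14.1%


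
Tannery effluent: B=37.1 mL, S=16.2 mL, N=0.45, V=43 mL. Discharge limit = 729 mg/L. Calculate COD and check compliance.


COD = (37.1 - 16.2) x 0.45 x 8000 / 43 = 1749.8 mg/L
Limit: 729 mg/L
Compliant: No


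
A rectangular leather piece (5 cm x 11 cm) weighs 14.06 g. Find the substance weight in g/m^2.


2556.4 g/m^2

Area = 5 x 11 = 55 cm^2
SW = 14.06 / 55 x 10000 = 2556.4 g/m^2


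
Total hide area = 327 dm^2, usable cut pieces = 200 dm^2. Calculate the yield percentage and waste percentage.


Yield = 200 / 327 x 100 = 61.2%
Waste = 327 - 200 = 127 dm^2
Waste% = 100 - 61.2 = 38.8%


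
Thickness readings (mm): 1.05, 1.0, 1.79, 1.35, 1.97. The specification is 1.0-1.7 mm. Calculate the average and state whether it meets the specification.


Average = 1.43 mm
Within specification: Yes

Sum = 7.16
Average = 7.16 / 5 = 1.43 mm
Specification range: 1.0 to 1.7 mm
Within spec: Yes


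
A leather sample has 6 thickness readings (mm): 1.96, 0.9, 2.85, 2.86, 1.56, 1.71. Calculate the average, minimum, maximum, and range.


Average = 1.97 mm
Min = 0.9 mm
Max = 2.86 mm
Range = 1.96 mm


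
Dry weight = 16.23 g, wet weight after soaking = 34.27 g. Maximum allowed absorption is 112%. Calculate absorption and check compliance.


WA = (34.27 - 16.23) / 16.23 x 100 = 111.2%
Maximum allowed: 112%
Compliant: Yes


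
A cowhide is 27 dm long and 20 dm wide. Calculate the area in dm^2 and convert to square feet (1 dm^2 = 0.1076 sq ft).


540 dm^2
58.10 sq ft

Area = 27 x 20 = 540 dm^2
Conversion: 540 x 0.1076 = 58.10 sq ft


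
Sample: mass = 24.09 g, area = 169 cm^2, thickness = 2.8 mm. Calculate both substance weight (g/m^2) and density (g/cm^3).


Substance weight = 1425.4 g/m^2
Density = 0.509 g/cm^3

SW = 24.09 / 169 x 10000 = 1425.4 g/m^2
Volume = 169 x 2.8 / 10 = 47.32 cm^3
Density = 24.09 / 47.32 = 0.509 g/cm^3


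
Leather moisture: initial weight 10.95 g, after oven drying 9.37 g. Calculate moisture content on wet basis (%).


14.4%

Moisture = 10.95 - 9.37 = 1.58 g
MC = 1.58 / 10.95 x 100 = 14.4%


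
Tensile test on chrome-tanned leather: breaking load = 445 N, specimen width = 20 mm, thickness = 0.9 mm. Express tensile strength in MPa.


Cross-section = 20 x 0.9 = 18.0 mm^2
TS = 445 / 18.0 = 24.72 MPa
(1 N/mm^2 = 1 MPa)


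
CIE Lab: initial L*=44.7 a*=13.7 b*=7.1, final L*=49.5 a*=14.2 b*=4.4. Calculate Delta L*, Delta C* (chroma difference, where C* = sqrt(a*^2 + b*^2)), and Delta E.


Delta L* = 4.8
Delta C* = -0.56
Delta E = 5.53

Delta L* = 49.5 - 44.7 = 4.8
C1* = sqrt((13.7)^2 + (7.1)^2) = 15.430
C2* = sqrt((14.2)^2 + (4.4)^2) = 14.866
Delta C* = 14.866 - 15.430 = -0.56
Delta E = sqrt((4.8)^2 + (0.5)^2 + (-2.7)^2) = 5.53


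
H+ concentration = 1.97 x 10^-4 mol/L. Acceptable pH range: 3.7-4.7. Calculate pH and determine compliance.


pH = -log10(1.97 x 10^-4) = 3.71
Range: 3.7 to 4.7
Compliant: Yes


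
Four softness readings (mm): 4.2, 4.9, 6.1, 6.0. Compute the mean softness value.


Sum = 4.2 + 4.9 + 6.1 + 6.0
Mean = 21.2 / 4 = 5.30 mm


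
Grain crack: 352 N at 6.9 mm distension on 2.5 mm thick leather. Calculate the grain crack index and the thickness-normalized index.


Crack index = 352 / 6.9 = 51.0 N/mm
Normalized = 51.0 / 2.5 = 20.4 N/mm per mm


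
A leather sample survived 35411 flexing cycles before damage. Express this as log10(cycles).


log10(35411) = 4.55


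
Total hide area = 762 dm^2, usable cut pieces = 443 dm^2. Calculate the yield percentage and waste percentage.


Yield = 58.1%
Waste = 41.9%

Yield = 443 / 762 x 100 = 58.1%
Waste = 762 - 443 = 319 dm^2
Waste% = 100 - 58.1 = 41.9%


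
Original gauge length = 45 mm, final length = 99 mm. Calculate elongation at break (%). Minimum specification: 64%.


Elongation = 120.0%
Meets spec: Yes

Extension = 99 - 45 = 54 mm
Elongation = 54 / 45 x 100 = 120.0%
Minimum required: 64%
Meets specification: Yes


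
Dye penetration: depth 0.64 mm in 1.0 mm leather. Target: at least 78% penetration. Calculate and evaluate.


Penetration = 0.64 / 1.0 x 100 = 64.0%
Target: 78%
Meets target: No


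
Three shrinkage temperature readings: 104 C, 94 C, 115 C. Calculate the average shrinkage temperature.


104.3 C


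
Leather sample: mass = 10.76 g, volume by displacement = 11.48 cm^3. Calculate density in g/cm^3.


Density = mass / volume
Density = 10.76 / 11.48 = 0.937 g/cm^3


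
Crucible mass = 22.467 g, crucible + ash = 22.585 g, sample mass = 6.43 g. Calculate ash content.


Ash mass = 0.118 g
Ash content = 1.84%


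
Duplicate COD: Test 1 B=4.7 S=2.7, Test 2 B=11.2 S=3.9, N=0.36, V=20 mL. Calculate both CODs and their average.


COD1 = (4.7 - 2.7) x 0.36 x 8000 / 20 = 288.0 mg/L
COD2 = (11.2 - 3.9) x 0.36 x 8000 / 20 = 1051.2 mg/L
Average = (288.0 + 1051.2) / 2 = 669.6 mg/L


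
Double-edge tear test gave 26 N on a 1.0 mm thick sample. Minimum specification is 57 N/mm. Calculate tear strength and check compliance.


Tear strength = 26 / 1.0 = 26.0 N/mm
Required minimum = 57 N/mm
Compliant: No


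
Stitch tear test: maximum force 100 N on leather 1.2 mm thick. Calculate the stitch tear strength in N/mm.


Stitch tear strength = force / thickness
STS = 100 / 1.2 = 83.3 N/mm


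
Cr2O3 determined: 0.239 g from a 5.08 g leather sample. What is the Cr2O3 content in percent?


4.70%

Cr2O3% = 0.239 / 5.08 x 100
Cr2O3% = 4.70%


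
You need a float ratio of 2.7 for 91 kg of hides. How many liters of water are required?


Water = hide weight x target ratio
Water = 91 x 2.7 = 245.7 L


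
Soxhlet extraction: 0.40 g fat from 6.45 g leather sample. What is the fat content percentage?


Fat content = 0.40 / 6.45 x 100
Fat = 6.2%


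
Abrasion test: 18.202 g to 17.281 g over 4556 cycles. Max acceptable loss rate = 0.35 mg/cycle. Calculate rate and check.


Rate = 0.202 mg/cycle
Passes: Yes


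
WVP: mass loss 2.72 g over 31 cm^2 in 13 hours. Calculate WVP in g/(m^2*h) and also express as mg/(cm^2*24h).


WVP = 2.72 / (31 x 13) x 10000 = 67.49 g/(m^2*h)
Mass loss in mg = 2.72 x 1000 = 2720 mg
Per cm^2 per 24h in mg: 2720 x 24 / (31 x 13) = 65280 / 403 = 161.99 mg/(cm^2*24h)


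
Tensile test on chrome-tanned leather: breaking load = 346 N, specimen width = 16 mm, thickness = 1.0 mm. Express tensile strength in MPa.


21.63 MPa


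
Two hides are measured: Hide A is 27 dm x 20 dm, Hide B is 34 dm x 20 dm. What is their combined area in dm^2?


1220 dm^2

Hide A area = 27 x 20 = 540 dm^2
Hide B area = 34 x 20 = 680 dm^2
Total = 540 + 680 = 1220 dm^2


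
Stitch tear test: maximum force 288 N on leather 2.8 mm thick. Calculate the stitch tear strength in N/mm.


Stitch tear strength = force / thickness
STS = 288 / 2.8 = 102.9 N/mm


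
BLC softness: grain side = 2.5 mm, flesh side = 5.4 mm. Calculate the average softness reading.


3.95 mm


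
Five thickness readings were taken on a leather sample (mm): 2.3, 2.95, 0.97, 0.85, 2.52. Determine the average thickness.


1.92 mm


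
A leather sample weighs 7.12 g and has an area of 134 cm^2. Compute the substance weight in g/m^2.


Substance weight = mass / area x 10000
SW = 7.12 / 134 x 10000
SW = 531.3 g/m^2


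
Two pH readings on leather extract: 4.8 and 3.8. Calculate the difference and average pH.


Difference = 1.0
Average pH = 4.30


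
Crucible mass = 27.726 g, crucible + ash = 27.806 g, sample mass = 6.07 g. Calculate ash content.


Ash mass = 27.806 - 27.726 = 0.080 g
Ash% = 0.080 / 6.07 x 100 = 1.32%


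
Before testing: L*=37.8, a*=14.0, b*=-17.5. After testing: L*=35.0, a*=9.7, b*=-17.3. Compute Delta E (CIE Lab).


Delta E = 5.14

dL = 35.0 - 37.8 = -2.8
da = 9.7 - 14.0 = -4.3
db = -17.3 - (-17.5) = 0.2
dE = sqrt((-2.8)^2 + (-4.3)^2 + (0.2)^2) = 5.14


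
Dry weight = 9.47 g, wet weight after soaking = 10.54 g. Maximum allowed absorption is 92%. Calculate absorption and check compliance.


WA = (10.54 - 9.47) / 9.47 x 100 = 11.3%
Maximum allowed: 92%
Compliant: Yes


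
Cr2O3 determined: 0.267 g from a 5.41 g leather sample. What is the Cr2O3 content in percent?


4.94%

Cr2O3% = 0.267 / 5.41 x 100
Cr2O3% = 4.94%


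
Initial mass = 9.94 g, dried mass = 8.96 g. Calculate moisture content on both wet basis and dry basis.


Wet basis = 9.9%
Dry basis = 10.9%


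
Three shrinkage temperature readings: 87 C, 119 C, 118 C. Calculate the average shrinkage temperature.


Average = (87 + 119 + 118) / 3
Average = 324 / 3 = 108.0 C


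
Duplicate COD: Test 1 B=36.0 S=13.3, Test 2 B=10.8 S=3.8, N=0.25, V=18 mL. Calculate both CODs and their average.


COD1 = 2522.2 mg/L
COD2 = 777.8 mg/L
Average = 1650.0 mg/L

COD1 = (36.0 - 13.3) x 0.25 x 8000 / 18 = 2522.2 mg/L
COD2 = (10.8 - 3.8) x 0.25 x 8000 / 18 = 777.8 mg/L
Average = (2522.2 + 777.8) / 2 = 1650.0 mg/L


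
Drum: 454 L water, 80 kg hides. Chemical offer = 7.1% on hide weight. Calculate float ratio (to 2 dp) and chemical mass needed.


Float ratio = 454 / 80 = 5.68
Chemical = 80 x 7.1 / 100 = 5.68 kg


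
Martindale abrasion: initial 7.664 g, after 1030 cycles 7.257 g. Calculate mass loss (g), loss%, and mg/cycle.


Loss = 7.664 - 7.257 = 0.407 g
Loss% = 0.407 / 7.664 x 100 = 5.31%
Rate = 0.407 / 1030 x 1000 = 0.395 mg/cycle


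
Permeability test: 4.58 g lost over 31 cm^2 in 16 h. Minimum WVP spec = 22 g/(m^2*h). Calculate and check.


WVP = 92.34 g/(m^2*h)
Meets specification: Yes


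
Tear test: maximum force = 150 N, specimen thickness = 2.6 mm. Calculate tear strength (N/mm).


57.7 N/mm


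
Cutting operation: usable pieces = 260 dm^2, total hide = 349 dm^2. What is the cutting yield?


74.5%


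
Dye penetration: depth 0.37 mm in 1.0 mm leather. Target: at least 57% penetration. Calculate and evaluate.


Penetration = 0.37 / 1.0 x 100 = 37.0%
Target: 57%
Meets target: No


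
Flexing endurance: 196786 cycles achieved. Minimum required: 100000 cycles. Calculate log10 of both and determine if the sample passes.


log10(196786) = 5.29
log10(100000) = 5.00
Passes: Yes


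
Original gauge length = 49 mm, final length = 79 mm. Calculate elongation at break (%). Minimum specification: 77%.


Extension = 79 - 49 = 30 mm
Elongation = 30 / 49 x 100 = 61.2%
Minimum required: 77%
Meets specification: No


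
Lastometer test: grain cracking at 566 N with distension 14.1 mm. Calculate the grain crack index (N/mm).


40.1 N/mm

Grain crack index = force / distension
Index = 566 / 14.1 = 40.1 N/mm


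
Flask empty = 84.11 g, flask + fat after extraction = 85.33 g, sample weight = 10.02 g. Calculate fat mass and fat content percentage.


Fat mass = 85.33 - 84.11 = 1.22 g
Fat% = 1.22 / 10.02 x 100 = 12.2%


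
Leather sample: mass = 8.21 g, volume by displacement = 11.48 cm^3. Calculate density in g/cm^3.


0.715 g/cm^3


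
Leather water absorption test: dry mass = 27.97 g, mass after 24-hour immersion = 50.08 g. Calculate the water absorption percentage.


79.0%

Water absorbed = 50.08 - 27.97 = 22.11 g
WA% = 22.11 / 27.97 x 100 = 79.0%


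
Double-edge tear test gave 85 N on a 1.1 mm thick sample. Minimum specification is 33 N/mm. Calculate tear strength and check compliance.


Tear strength = 77.3 N/mm
Compliant: Yes

Tear strength = 85 / 1.1 = 77.3 N/mm
Required minimum = 33 N/mm
Compliant: Yes


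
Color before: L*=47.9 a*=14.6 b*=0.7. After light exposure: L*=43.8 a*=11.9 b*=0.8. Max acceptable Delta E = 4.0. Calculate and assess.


Delta E = 4.91
Passes: No

dL = -4.1, da = -2.7, db = 0.1
dE = sqrt((-4.1)^2 + (-2.7)^2 + (0.1)^2) = 4.91
Max = 4.0
Passes: No


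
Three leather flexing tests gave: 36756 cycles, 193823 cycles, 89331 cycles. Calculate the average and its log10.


Average = 106637 cycles
log10 = 5.03

Average = (36756 + 193823 + 89331) / 3 = 106637 cycles
log10(106637) = 5.03


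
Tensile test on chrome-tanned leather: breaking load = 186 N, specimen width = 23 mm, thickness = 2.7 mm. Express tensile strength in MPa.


3.00 MPa


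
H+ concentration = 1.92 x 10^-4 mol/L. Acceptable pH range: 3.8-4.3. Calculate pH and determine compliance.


pH = -log10(1.92 x 10^-4) = 3.72
Range: 3.8 to 4.3
Compliant: No


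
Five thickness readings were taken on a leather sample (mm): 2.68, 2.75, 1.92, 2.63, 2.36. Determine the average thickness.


Sum = 2.68 + 2.75 + 1.92 + 2.63 + 2.36 = 12.34
Average = 12.34 / 5 = 2.47 mm


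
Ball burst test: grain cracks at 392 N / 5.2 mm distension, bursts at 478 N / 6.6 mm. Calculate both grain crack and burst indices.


Crack index = 392 / 5.2 = 75.4 N/mm
Burst index = 478 / 6.6 = 72.4 N/mm


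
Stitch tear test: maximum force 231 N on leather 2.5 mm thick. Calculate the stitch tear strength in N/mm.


Stitch tear strength = force / thickness
STS = 231 / 2.5 = 92.4 N/mm


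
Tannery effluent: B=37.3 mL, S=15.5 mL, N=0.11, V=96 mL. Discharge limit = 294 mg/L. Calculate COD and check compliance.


COD = (37.3 - 15.5) x 0.11 x 8000 / 96 = 199.8 mg/L
Limit: 294 mg/L
Compliant: Yes


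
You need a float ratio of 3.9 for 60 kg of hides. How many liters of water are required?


234.0 L


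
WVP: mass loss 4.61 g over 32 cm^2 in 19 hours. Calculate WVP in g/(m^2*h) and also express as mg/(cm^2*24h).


WVP = 4.61 / (32 x 19) x 10000 = 75.82 g/(m^2*h)
Mass loss in mg = 4.61 x 1000 = 4610 mg
Per cm^2 per 24h in mg: 4610 x 24 / (32 x 19) = 110640 / 608 = 181.97 mg/(cm^2*24h)


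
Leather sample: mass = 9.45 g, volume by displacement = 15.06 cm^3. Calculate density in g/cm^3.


0.627 g/cm^3

Density = mass / volume
Density = 9.45 / 15.06 = 0.627 g/cm^3


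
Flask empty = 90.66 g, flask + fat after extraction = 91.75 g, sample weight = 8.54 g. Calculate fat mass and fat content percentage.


Fat mass = 1.09 g
Fat content = 12.8%

Fat mass = 91.75 - 90.66 = 1.09 g
Fat% = 1.09 / 8.54 x 100 = 12.8%


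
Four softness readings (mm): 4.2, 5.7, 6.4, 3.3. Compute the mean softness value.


Sum = 4.2 + 5.7 + 6.4 + 3.3
Mean = 19.6 / 4 = 4.90 mm


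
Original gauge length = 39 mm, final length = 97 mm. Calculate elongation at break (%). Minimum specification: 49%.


Extension = 97 - 39 = 58 mm
Elongation = 58 / 39 x 100 = 148.7%
Minimum required: 49%
Meets specification: Yes


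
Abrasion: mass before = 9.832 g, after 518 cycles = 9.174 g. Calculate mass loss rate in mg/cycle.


Mass loss = 9.832 - 9.174 = 0.658 g
Rate = 0.658 / 518 x 1000 = 1.270 mg/cycle


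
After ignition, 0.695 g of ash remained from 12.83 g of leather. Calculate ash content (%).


5.42%

Ash% = 0.695 / 12.83 x 100
Ash% = 5.42%


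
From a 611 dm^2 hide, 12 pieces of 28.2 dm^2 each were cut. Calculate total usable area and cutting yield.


Usable area = 338.4 dm^2
Yield = 55.4%

Total usable = 12 x 28.2 = 338.4 dm^2
Yield = 338.4 / 611 x 100 = 55.4%


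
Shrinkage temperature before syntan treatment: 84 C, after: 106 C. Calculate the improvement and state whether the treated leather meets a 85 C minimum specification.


Improvement = 106 - 84 = 22 C
Spec check: 106 C >= 85 C? Yes


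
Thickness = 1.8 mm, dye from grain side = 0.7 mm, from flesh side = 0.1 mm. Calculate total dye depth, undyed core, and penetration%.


Total dyed = 0.7 + 0.1 = 0.80 mm
Undyed core = 1.8 - 0.80 = 1.00 mm
Penetration = 0.80 / 1.8 x 100 = 44.4%


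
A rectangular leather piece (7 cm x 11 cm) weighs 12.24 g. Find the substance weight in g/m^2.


1589.6 g/m^2

Area = 7 x 11 = 77 cm^2
SW = 12.24 / 77 x 10000 = 1589.6 g/m^2


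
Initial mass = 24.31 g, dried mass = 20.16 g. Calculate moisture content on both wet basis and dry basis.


Moisture lost = 24.31 - 20.16 = 4.15 g
Wet basis MC = 4.15 / 24.31 x 100 = 17.1%
Dry basis MC = 4.15 / 20.16 x 100 = 20.6%


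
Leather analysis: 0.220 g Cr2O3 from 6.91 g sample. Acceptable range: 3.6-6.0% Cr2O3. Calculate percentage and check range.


Cr2O3% = 0.220 / 6.91 x 100 = 3.18%
Acceptable range: 3.6 to 6.0%
Within range: No


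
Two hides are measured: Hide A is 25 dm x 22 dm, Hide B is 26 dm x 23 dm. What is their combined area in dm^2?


1148 dm^2


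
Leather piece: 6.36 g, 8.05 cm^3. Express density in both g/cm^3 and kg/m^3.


Density = 6.36 / 8.05 = 0.790 g/cm^3
Convert: 0.790 x 1000 = 790 kg/m^3


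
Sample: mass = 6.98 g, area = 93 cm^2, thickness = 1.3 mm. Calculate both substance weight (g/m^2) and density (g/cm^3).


SW = 6.98 / 93 x 10000 = 750.5 g/m^2
Volume = 93 x 1.3 / 10 = 12.09 cm^3
Density = 6.98 / 12.09 = 0.577 g/cm^3


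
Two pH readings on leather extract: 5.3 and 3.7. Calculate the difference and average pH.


Difference = 1.6
Average pH = 4.50

Difference = |5.3 - 3.7| = 1.6
Average = (5.3 + 3.7) / 2 = 4.50


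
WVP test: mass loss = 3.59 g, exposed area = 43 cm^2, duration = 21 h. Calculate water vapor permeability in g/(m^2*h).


WVP = mass_loss / (area x time) x 10000
WVP = 3.59 / (43 x 21) x 10000
WVP = 3.59 / 903 x 10000 = 39.76 g/(m^2*h)


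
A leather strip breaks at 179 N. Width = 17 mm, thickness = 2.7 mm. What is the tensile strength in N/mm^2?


Cross-sectional area = 17 x 2.7 = 45.9 mm^2
Tensile strength = 179 / 45.9 = 3.90 N/mm^2


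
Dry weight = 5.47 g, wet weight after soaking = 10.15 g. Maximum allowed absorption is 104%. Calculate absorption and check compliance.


WA = (10.15 - 5.47) / 5.47 x 100 = 85.6%
Maximum allowed: 104%
Compliant: Yes


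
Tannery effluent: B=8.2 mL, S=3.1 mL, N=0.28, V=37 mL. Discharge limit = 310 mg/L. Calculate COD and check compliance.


COD = 308.8 mg/L
Compliant: Yes

COD = (8.2 - 3.1) x 0.28 x 8000 / 37 = 308.8 mg/L
Limit: 310 mg/L
Compliant: Yes


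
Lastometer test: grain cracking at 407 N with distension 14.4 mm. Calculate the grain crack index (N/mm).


Grain crack index = force / distension
Index = 407 / 14.4 = 28.3 N/mm


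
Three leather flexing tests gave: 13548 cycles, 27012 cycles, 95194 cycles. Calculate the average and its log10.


Average = 45251 cycles
log10 = 4.66

Average = (13548 + 27012 + 95194) / 3 = 45251 cycles
log10(45251) = 4.66


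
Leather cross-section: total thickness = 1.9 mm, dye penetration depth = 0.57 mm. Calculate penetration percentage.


Penetration% = 0.57 / 1.9 x 100
Penetration = 30.0%


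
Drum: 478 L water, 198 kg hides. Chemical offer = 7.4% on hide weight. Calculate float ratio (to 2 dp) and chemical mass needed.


Float ratio = 2.41
Chemical needed = 14.652 kg

Float ratio = 478 / 198 = 2.41
Chemical = 198 x 7.4 / 100 = 14.652 kg


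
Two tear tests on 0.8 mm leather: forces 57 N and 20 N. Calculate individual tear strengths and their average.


Tear 1 = 71.3 N/mm
Tear 2 = 25.0 N/mm
Average = 48.2 N/mm

Tear 1 = 57 / 0.8 = 71.3 N/mm
Tear 2 = 20 / 0.8 = 25.0 N/mm
Average = (71.3 + 25.0) / 2 = 48.2 N/mm


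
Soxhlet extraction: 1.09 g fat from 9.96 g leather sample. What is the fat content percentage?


Fat content = 1.09 / 9.96 x 100
Fat = 10.9%


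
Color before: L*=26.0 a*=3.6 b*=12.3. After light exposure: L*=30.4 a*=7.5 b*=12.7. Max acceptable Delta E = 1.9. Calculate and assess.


Delta E = 5.89
Passes: No


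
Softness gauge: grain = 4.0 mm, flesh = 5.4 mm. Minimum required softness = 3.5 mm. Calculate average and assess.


Average = (4.0 + 5.4) / 2 = 4.70 mm
Minimum = 3.5 mm
Meets requirement: Yes


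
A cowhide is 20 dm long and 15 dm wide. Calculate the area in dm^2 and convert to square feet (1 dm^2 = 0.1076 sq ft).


300 dm^2
32.28 sq ft

Area = 20 x 15 = 300 dm^2
Conversion: 300 x 0.1076 = 32.28 sq ft


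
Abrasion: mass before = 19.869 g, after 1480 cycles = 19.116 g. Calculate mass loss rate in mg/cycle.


Mass loss = 19.869 - 19.116 = 0.753 g
Rate = 0.753 / 1480 x 1000 = 0.509 mg/cycle


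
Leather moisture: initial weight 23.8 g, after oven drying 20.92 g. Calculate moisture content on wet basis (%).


12.1%


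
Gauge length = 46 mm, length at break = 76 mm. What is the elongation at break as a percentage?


Extension = 76 - 46 = 30 mm
Elongation = 30 / 46 x 100 = 65.2%


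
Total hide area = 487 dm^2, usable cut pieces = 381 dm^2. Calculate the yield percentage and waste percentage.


Yield = 78.2%
Waste = 21.8%


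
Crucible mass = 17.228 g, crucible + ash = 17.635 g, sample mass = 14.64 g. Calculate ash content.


Ash mass = 0.407 g
Ash content = 2.78%

Ash mass = 17.635 - 17.228 = 0.407 g
Ash% = 0.407 / 14.64 x 100 = 2.78%


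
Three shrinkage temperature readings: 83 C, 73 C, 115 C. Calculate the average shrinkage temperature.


90.3 C

Average = (83 + 73 + 115) / 3
Average = 271 / 3 = 90.3 C


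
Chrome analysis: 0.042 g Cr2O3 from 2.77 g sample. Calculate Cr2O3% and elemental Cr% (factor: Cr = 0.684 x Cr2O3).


Cr2O3% = 0.042 / 2.77 x 100 = 1.52%
Cr% = 1.52 x 0.684 = 1.04%


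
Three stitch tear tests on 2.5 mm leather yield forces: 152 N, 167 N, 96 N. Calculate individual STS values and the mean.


STS1 = 60.8 N/mm
STS2 = 66.8 N/mm
STS3 = 38.4 N/mm
Mean = 55.3 N/mm


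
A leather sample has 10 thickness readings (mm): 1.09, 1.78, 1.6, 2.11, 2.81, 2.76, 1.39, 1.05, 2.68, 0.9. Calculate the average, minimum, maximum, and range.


Average = 1.82 mm
Min = 0.9 mm
Max = 2.81 mm
Range = 1.91 mm


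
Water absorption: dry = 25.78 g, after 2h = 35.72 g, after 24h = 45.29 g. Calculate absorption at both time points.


WA (2h) = (35.72 - 25.78) / 25.78 x 100 = 38.6%
WA (24h) = (45.29 - 25.78) / 25.78 x 100 = 75.7%


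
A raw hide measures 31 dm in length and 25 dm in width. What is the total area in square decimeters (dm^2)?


Area = length x width
Area = 31 x 25 = 775 dm^2


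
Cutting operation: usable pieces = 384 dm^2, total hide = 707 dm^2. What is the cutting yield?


Yield = usable / total x 100
Yield = 384 / 707 x 100 = 54.3%


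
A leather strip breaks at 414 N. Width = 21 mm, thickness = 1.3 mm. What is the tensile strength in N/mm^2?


Cross-sectional area = 21 x 1.3 = 27.3 mm^2
Tensile strength = 414 / 27.3 = 15.16 N/mm^2


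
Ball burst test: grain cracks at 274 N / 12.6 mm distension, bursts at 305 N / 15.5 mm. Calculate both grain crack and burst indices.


Crack index = 21.7 N/mm
Burst index = 19.7 N/mm

Crack index = 274 / 12.6 = 21.7 N/mm
Burst index = 305 / 15.5 = 19.7 N/mm


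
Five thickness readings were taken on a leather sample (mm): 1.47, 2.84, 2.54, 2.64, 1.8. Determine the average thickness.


2.26 mm

Sum = 1.47 + 2.84 + 2.54 + 2.64 + 1.8 = 11.29
Average = 11.29 / 5 = 2.26 mm


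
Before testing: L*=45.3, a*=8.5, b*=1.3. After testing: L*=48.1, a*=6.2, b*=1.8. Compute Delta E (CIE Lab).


dL = 48.1 - 45.3 = 2.8
da = 6.2 - 8.5 = -2.3
db = 1.8 - 1.3 = 0.5
dE = sqrt((2.8)^2 + (-2.3)^2 + (0.5)^2) = 3.66


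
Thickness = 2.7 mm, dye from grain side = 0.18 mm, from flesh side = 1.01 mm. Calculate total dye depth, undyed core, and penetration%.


Total dyed = 1.19 mm
Undyed core = 1.51 mm
Penetration = 44.1%

Total dyed = 0.18 + 1.01 = 1.19 mm
Undyed core = 2.7 - 1.19 = 1.51 mm
Penetration = 1.19 / 2.7 x 100 = 44.1%


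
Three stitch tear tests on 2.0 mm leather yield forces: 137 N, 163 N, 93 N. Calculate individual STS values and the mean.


STS1 = 137 / 2.0 = 68.5 N/mm
STS2 = 163 / 2.0 = 81.5 N/mm
STS3 = 93 / 2.0 = 46.5 N/mm
Mean = (68.5 + 81.5 + 46.5) / 3 = 65.5 N/mm


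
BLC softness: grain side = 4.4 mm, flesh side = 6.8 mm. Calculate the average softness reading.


Average = (4.4 + 6.8) / 2
Average = 5.60 mm


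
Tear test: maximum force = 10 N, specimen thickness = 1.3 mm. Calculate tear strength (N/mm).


Tear strength = force / thickness
Tear = 10 / 1.3 = 7.7 N/mm


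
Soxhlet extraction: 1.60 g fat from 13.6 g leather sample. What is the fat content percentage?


Fat content = 1.60 / 13.6 x 100
Fat = 11.8%


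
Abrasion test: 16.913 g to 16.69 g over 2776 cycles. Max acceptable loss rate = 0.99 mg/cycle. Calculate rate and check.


Rate = 0.080 mg/cycle
Passes: Yes


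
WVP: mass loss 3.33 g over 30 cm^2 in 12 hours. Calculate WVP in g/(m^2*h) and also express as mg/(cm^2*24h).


WVP = 92.50 g/(m^2*h)
Daily rate = 222.00 mg/(cm^2*24h)


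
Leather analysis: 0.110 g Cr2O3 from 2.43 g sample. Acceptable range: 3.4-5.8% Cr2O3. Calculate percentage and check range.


Cr2O3 = 4.53%
Within range: Yes

Cr2O3% = 0.110 / 2.43 x 100 = 4.53%
Acceptable range: 3.4 to 5.8%
Within range: Yes


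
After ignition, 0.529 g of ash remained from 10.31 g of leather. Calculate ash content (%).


Ash% = 0.529 / 10.31 x 100
Ash% = 5.13%


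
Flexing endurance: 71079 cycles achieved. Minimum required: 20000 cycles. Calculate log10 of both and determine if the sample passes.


Achieved: log10 = 4.85
Required: log10 = 4.30
Passes: Yes

log10(71079) = 4.85
log10(20000) = 4.30
Passes: Yes


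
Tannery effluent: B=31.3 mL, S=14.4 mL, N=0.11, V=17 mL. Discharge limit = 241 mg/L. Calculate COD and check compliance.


COD = (31.3 - 14.4) x 0.11 x 8000 / 17 = 874.8 mg/L
Limit: 241 mg/L
Compliant: No


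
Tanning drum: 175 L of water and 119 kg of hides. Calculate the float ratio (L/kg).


1.5

Float ratio = water / hide weight
Ratio = 175 / 119 = 1.5
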